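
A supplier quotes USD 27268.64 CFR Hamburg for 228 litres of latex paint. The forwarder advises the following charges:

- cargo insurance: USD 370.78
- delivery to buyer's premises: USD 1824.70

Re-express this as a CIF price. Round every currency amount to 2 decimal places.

Not relevant to the conversion: delivery — on the buyer under both terms; not part of either seller's price.
From CFR to CIF, the seller additionally bears: insurance.
CIF price = 27268.64 + 370.78 = 27639.42

CIF price: USD 27639.42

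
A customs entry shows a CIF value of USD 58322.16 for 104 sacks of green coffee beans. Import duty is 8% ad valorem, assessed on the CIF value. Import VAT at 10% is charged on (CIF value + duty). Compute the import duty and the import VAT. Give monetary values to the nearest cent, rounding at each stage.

Import duty = 58322.16 × 8% = 4665.77
VAT base = CIF + duty = 58322.16 + 4665.77 = 62987.93
Import VAT = 62987.93 × 10% = 6298.79

Import duty: USD 4665.77; import VAT: USD 6298.79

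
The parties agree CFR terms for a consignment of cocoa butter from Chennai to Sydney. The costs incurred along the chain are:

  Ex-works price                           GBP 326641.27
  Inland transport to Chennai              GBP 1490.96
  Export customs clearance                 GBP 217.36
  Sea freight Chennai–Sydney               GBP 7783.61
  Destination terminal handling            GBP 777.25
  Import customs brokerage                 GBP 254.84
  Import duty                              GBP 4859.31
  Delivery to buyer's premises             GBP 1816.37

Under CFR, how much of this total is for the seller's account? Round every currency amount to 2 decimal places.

CFR: the seller pays costs through ocean freight to the destination port, but not insurance.
Seller's account: goods 326641.27 + inland to port 1490.96 + export clearance 217.36 + freight 7783.61 = 336133.20
Buyer's account: destination terminal 777.25 + brokerage 254.84 + duty 4859.31 + delivery 1816.37 = 7707.77

Seller's account: GBP 336133.20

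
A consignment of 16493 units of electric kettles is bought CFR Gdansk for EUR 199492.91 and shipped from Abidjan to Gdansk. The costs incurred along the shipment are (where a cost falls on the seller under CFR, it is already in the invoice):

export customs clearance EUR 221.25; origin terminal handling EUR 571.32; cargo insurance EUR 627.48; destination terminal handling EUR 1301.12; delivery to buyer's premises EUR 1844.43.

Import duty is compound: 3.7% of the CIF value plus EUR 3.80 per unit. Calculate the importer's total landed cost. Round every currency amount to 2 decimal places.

CFR: the seller pays costs through ocean freight to the destination port, but not insurance.
Already in the invoice (seller's account under CFR): export clearance, origin terminal — exclude.
CIF value = CFR price + insurance = 199492.91 + 627.48 = 200120.39
Ad valorem component: 200120.39 × 3.7% = 7404.45
Specific component: 16493 × 3.80 = 62673.40
Import duty = 7404.45 + 62673.40 = 70077.85
Buyer bears: insurance 627.48 + destination terminal 1301.12 + delivery 1844.43 + duty 70077.85 = 73850.88
Landed cost = invoice 199492.91 + 73850.88 = 273343.79

Total landed cost: EUR 273343.79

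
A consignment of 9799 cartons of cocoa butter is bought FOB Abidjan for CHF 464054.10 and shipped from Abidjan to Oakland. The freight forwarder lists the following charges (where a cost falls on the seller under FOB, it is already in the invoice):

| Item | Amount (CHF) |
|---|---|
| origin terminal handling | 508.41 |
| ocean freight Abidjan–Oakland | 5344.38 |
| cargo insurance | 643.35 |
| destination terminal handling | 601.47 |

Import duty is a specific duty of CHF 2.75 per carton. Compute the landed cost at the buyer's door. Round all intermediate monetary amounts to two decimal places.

Total landed cost: CHF 497590.55

FOB: the seller bears costs until goods are on board at the origin port; the buyer bears freight, insurance and all costs thereafter.
Already in the invoice (seller's account under FOB): origin terminal — exclude.
CIF value = FOB price + freight + insurance = 464054.10 + 5344.38 + 643.35 = 470041.83
Import duty = 9799 × 2.75 = 26947.25
Buyer bears: freight 5344.38 + insurance 643.35 + destination terminal 601.47 + duty 26947.25 = 33536.45
Landed cost = invoice 464054.10 + 33536.45 = 497590.55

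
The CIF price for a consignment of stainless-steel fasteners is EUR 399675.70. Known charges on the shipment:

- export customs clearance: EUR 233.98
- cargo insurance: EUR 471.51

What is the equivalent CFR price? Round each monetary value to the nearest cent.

Not relevant to the conversion: export clearance — on the seller under both CIF and CFR; already in the CIF price and stays in the CFR price.
From CIF to CFR, the seller no longer bears: insurance.
CFR price = 399675.70 − 471.51 = 399204.19

CFR price: EUR 399204.19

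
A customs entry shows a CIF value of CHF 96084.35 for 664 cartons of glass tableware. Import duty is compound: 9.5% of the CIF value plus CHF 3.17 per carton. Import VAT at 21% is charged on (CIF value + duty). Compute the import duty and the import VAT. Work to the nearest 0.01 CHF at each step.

Import duty: CHF 11232.89; import VAT: CHF 22536.62

Ad valorem component: 96084.35 × 9.5% = 9128.01
Specific component: 664 × 3.17 = 2104.88
Import duty = 9128.01 + 2104.88 = 11232.89
VAT base = CIF + duty = 96084.35 + 11232.89 = 107317.24
Import VAT = 107317.24 × 21% = 22536.62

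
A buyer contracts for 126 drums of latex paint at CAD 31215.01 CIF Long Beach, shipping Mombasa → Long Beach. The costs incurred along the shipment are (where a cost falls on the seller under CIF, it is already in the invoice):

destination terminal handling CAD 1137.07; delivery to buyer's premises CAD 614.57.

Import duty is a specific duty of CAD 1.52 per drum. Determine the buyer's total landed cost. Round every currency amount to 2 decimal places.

CIF: the seller pays costs through ocean freight and marine insurance to the destination port.
The CIF price already equals the CIF value: 31215.01
Import duty = 126 × 1.52 = 191.52
Buyer bears: destination terminal 1137.07 + delivery 614.57 + duty 191.52 = 1943.16
Landed cost = invoice 31215.01 + 1943.16 = 33158.17

Total landed cost: CAD 33158.17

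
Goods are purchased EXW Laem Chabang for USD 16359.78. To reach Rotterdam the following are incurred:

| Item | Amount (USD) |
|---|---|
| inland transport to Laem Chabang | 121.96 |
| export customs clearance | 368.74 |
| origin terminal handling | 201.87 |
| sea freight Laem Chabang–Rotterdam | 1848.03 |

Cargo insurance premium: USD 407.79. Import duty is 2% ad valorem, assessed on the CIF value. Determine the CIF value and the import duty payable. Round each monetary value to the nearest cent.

CIF = EXW price + pre-shipment costs + freight + insurance
CIF = 16359.78 + 121.96 + 368.74 + 201.87 + 1848.03 + 407.79 = 19308.17
Import duty = 19308.17 × 2% = 386.16

CIF value: USD 19308.17; import duty: USD 386.16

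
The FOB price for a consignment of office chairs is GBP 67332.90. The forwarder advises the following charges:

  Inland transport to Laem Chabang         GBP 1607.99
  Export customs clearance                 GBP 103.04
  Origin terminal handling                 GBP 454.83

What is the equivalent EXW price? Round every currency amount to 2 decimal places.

EXW price: GBP 65167.04

From FOB to EXW, the seller no longer bears: inland to port, export clearance, origin terminal.
EXW price = 67332.90 − 1607.99 − 103.04 − 454.83 = 65167.04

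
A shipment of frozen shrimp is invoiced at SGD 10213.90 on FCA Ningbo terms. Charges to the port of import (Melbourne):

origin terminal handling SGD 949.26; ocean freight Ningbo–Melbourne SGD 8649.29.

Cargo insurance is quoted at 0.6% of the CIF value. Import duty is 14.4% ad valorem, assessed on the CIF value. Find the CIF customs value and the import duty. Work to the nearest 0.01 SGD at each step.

Let C be the CIF value. C = FCA price + pre-shipment costs + freight + 0.6% × C
C − 0.6% × C = 10213.90 + 949.26 + 8649.29
0.994 × C = 19812.45
C = 19812.45 / 0.994 = 19932.04
Insurance premium = 0.6% × 19932.04 = 119.59
Import duty = 19932.04 × 14.4% = 2870.21

CIF value: SGD 19932.04; import duty: SGD 2870.21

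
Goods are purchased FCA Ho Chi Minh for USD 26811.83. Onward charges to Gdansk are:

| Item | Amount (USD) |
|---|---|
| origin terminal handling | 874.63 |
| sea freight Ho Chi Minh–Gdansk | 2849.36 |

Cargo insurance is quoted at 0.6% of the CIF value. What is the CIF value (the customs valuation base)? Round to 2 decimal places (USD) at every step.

CIF value: USD 30720.14

Let C be the CIF value. C = FCA price + pre-shipment costs + freight + 0.6% × C
C − 0.6% × C = 26811.83 + 874.63 + 2849.36
0.994 × C = 30535.82
C = 30535.82 / 0.994 = 30720.14
Insurance premium = 0.6% × 30720.14 = 184.32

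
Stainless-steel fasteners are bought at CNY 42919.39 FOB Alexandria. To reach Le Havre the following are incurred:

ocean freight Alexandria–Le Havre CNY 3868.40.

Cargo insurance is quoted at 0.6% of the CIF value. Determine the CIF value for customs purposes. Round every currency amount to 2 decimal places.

Let C be the CIF value. C = FOB price + freight + 0.6% × C
C − 0.6% × C = 42919.39 + 3868.40
0.994 × C = 46787.79
C = 46787.79 / 0.994 = 47070.21
Insurance premium = 0.6% × 47070.21 = 282.42

CIF value: CNY 47070.21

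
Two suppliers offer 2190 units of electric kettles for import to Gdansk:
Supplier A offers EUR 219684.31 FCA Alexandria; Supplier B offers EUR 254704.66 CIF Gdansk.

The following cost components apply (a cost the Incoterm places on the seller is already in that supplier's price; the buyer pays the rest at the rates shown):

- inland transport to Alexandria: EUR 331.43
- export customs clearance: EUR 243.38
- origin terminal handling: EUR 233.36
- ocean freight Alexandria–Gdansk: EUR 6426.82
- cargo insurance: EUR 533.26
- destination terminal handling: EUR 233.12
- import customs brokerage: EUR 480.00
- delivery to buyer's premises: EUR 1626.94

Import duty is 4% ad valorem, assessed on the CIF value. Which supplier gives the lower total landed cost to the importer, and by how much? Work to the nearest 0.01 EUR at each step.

Supplier A (FCA):
CIF value = FCA price + origin terminal + freight + insurance = 219684.31 + 233.36 + 6426.82 + 533.26 = 226877.75
Import duty = 226877.75 × 4% = 9075.11
Buyer bears (A): 233.36 + 6426.82 + 533.26 + 233.12 + 480.00 + 1626.94 = 9533.50
Landed cost (A) = invoice 219684.31 + 9533.50 + duty 9075.11 = 238292.92
Supplier B (CIF):
The CIF price already equals the CIF value: 254704.66
Import duty = 254704.66 × 4% = 10188.19
Buyer bears (B): 233.12 + 480.00 + 1626.94 = 2340.06
Landed cost (B) = invoice 254704.66 + 2340.06 + duty 10188.19 = 267232.91
Difference = |238292.92 − 267232.91| = 28939.99

Supplier A is cheaper by EUR 28939.99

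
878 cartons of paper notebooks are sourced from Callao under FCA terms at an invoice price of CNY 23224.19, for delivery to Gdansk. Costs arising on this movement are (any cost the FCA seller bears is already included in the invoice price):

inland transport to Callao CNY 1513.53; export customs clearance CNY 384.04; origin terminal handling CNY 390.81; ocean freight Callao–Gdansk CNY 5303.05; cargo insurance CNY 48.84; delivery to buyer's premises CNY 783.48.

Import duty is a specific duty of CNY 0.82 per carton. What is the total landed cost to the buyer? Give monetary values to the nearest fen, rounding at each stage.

Total landed cost: CNY 30470.33

FCA: the seller delivers export-cleared goods to the carrier; the buyer bears costs from that point.
Already in the invoice (seller's account under FCA): inland to port, export clearance — exclude.
CIF value = FCA price + origin terminal + freight + insurance = 23224.19 + 390.81 + 5303.05 + 48.84 = 28966.89
Import duty = 878 × 0.82 = 719.96
Buyer bears: origin terminal 390.81 + freight 5303.05 + insurance 48.84 + delivery 783.48 + duty 719.96 = 7246.14
Landed cost = invoice 23224.19 + 7246.14 = 30470.33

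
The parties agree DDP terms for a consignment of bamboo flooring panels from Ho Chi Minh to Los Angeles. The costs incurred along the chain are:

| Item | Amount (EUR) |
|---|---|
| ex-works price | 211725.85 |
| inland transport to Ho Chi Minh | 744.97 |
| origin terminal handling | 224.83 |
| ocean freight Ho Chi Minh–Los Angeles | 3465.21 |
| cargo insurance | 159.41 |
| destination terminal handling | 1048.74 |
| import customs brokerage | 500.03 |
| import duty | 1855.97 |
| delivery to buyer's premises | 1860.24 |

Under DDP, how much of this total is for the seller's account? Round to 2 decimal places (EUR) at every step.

DDP: the seller bears all costs including import duty.
Seller's account: goods 211725.85 + inland to port 744.97 + origin terminal 224.83 + freight 3465.21 + insurance 159.41 + destination terminal 1048.74 + brokerage 500.03 + duty 1855.97 + delivery 1860.24 = 221585.25
Buyer's account: 0.00

Seller's account: EUR 221585.25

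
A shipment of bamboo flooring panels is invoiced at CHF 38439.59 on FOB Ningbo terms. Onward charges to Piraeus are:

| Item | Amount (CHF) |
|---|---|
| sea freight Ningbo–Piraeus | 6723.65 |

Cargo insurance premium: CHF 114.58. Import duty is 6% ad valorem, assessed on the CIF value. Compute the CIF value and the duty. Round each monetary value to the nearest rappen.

CIF = FOB price + freight + insurance
CIF = 38439.59 + 6723.65 + 114.58 = 45277.82
Import duty = 45277.82 × 6% = 2716.67

CIF value: CHF 45277.82; import duty: CHF 2716.67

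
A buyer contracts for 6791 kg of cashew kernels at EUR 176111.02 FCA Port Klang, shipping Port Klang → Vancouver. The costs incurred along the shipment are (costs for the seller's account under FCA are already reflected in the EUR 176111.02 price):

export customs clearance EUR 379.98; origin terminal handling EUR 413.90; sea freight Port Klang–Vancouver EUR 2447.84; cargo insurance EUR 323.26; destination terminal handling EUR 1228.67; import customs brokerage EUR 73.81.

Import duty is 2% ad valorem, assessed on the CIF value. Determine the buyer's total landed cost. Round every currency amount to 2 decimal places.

FCA: the seller delivers export-cleared goods to the carrier; the buyer bears costs from that point.
Already in the invoice (seller's account under FCA): export clearance — exclude.
CIF value = FCA price + origin terminal + freight + insurance = 176111.02 + 413.90 + 2447.84 + 323.26 = 179296.02
Import duty = 179296.02 × 2% = 3585.92
Buyer bears: origin terminal 413.90 + freight 2447.84 + insurance 323.26 + destination terminal 1228.67 + brokerage 73.81 + duty 3585.92 = 8073.40
Landed cost = invoice 176111.02 + 8073.40 = 184184.42

Total landed cost: EUR 184184.42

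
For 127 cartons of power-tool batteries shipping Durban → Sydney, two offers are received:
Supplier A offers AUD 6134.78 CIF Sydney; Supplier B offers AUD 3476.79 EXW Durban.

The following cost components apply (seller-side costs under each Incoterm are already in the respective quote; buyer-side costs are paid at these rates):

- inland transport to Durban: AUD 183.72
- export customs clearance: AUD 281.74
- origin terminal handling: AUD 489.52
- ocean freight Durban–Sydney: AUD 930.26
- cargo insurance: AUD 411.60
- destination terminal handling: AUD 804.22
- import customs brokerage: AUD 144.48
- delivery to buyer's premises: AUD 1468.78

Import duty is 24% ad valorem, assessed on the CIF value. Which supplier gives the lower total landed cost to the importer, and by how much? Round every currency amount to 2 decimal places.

Supplier B is cheaper by AUD 447.83

Supplier A (CIF):
The CIF price already equals the CIF value: 6134.78
Import duty = 6134.78 × 24% = 1472.35
Buyer bears (A): 804.22 + 144.48 + 1468.78 = 2417.48
Landed cost (A) = invoice 6134.78 + 2417.48 + duty 1472.35 = 10024.61
Supplier B (EXW):
CIF value = EXW price + inland to port + export clearance + origin terminal + freight + insurance = 3476.79 + 183.72 + 281.74 + 489.52 + 930.26 + 411.60 = 5773.63
Import duty = 5773.63 × 24% = 1385.67
Buyer bears (B): 183.72 + 281.74 + 489.52 + 930.26 + 411.60 + 804.22 + 144.48 + 1468.78 = 4714.32
Landed cost (B) = invoice 3476.79 + 4714.32 + duty 1385.67 = 9576.78
Difference = |10024.61 − 9576.78| = 447.83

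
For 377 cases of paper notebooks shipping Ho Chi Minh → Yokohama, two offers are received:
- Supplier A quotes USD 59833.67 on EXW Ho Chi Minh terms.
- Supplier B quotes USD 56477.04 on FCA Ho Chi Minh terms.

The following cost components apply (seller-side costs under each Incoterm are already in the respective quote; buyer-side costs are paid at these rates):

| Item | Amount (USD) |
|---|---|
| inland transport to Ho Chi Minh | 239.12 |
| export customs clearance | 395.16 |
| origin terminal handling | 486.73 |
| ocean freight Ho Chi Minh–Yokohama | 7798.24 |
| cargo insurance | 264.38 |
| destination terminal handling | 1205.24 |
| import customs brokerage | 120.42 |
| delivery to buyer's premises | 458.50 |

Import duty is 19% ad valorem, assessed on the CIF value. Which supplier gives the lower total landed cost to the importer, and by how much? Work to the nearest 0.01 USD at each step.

Supplier A (EXW):
CIF value = EXW price + inland to port + export clearance + origin terminal + freight + insurance = 59833.67 + 239.12 + 395.16 + 486.73 + 7798.24 + 264.38 = 69017.30
Import duty = 69017.30 × 19% = 13113.29
Buyer bears (A): 239.12 + 395.16 + 486.73 + 7798.24 + 264.38 + 1205.24 + 120.42 + 458.50 = 10967.79
Landed cost (A) = invoice 59833.67 + 10967.79 + duty 13113.29 = 83914.75
Supplier B (FCA):
CIF value = FCA price + origin terminal + freight + insurance = 56477.04 + 486.73 + 7798.24 + 264.38 = 65026.39
Import duty = 65026.39 × 19% = 12355.01
Buyer bears (B): 486.73 + 7798.24 + 264.38 + 1205.24 + 120.42 + 458.50 = 10333.51
Landed cost (B) = invoice 56477.04 + 10333.51 + duty 12355.01 = 79165.56
Difference = |83914.75 − 79165.56| = 4749.19

Supplier B is cheaper by USD 4749.19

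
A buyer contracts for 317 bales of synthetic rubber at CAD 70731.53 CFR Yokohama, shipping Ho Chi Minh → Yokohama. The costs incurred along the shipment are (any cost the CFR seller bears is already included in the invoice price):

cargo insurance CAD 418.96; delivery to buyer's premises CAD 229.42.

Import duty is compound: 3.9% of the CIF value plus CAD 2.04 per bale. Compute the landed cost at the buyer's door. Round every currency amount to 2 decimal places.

CFR: the seller pays costs through ocean freight to the destination port, but not insurance.
CIF value = CFR price + insurance = 70731.53 + 418.96 = 71150.49
Ad valorem component: 71150.49 × 3.9% = 2774.87
Specific component: 317 × 2.04 = 646.68
Import duty = 2774.87 + 646.68 = 3421.55
Buyer bears: insurance 418.96 + delivery 229.42 + duty 3421.55 = 4069.93
Landed cost = invoice 70731.53 + 4069.93 = 74801.46

Total landed cost: CAD 74801.46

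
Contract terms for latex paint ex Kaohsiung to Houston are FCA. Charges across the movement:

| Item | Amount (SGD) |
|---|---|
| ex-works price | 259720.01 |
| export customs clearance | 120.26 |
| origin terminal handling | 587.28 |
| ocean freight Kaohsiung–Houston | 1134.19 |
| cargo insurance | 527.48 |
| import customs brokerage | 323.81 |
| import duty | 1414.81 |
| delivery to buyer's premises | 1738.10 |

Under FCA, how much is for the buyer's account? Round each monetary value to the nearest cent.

Buyer's account: SGD 5725.67

FCA: the seller delivers export-cleared goods to the carrier; the buyer bears costs from that point.
Seller's account: goods 259720.01 + export clearance 120.26 = 259840.27
Buyer's account: origin terminal 587.28 + freight 1134.19 + insurance 527.48 + brokerage 323.81 + duty 1414.81 + delivery 1738.10 = 5725.67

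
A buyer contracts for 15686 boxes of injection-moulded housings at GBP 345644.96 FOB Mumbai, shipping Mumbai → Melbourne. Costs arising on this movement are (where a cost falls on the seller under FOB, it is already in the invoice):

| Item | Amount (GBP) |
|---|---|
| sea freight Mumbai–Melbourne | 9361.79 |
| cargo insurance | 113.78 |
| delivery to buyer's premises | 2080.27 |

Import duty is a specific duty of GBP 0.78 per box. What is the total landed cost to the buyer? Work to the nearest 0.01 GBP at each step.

Total landed cost: GBP 369435.88

FOB: the seller bears costs until goods are on board at the origin port; the buyer bears freight, insurance and all costs thereafter.
CIF value = FOB price + freight + insurance = 345644.96 + 9361.79 + 113.78 = 355120.53
Import duty = 15686 × 0.78 = 12235.08
Buyer bears: freight 9361.79 + insurance 113.78 + delivery 2080.27 + duty 12235.08 = 23790.92
Landed cost = invoice 345644.96 + 23790.92 = 369435.88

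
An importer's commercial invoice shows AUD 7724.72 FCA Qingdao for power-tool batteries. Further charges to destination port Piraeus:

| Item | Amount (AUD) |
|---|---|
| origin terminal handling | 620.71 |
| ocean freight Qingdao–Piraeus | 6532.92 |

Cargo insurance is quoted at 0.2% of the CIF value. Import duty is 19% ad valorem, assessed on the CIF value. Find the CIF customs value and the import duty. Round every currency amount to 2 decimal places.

Let C be the CIF value. C = FCA price + pre-shipment costs + freight + 0.2% × C
C − 0.2% × C = 7724.72 + 620.71 + 6532.92
0.998 × C = 14878.35
C = 14878.35 / 0.998 = 14908.17
Insurance premium = 0.2% × 14908.17 = 29.82
Import duty = 14908.17 × 19% = 2832.55

CIF value: AUD 14908.17; import duty: AUD 2832.55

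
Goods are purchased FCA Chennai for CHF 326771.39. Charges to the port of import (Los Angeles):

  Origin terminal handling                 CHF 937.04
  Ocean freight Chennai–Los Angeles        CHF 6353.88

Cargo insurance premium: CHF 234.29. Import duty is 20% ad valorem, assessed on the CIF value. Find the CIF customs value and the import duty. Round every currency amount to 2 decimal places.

CIF value: CHF 334296.60; import duty: CHF 66859.32

CIF = FCA price + pre-shipment costs + freight + insurance
CIF = 326771.39 + 937.04 + 6353.88 + 234.29 = 334296.60
Import duty = 334296.60 × 20% = 66859.32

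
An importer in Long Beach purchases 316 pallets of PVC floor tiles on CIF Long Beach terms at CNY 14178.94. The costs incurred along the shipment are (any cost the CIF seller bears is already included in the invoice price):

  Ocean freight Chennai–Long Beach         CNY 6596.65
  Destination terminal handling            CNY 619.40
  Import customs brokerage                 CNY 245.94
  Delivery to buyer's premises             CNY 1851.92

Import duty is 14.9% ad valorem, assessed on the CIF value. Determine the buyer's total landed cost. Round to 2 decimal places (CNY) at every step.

Total landed cost: CNY 19008.86

CIF: the seller pays costs through ocean freight and marine insurance to the destination port.
Already in the invoice (seller's account under CIF): freight — exclude.
The CIF price already equals the CIF value: 14178.94
Import duty = 14178.94 × 14.9% = 2112.66
Buyer bears: destination terminal 619.40 + brokerage 245.94 + delivery 1851.92 + duty 2112.66 = 4829.92
Landed cost = invoice 14178.94 + 4829.92 = 19008.86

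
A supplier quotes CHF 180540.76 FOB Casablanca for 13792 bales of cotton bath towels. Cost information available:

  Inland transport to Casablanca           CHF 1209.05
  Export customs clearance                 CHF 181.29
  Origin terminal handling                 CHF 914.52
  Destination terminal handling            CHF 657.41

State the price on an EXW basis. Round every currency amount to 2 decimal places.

Not relevant to the conversion: destination terminal — on the buyer under both terms; not part of either seller's price.
From FOB to EXW, the seller no longer bears: inland to port, export clearance, origin terminal.
EXW price = 180540.76 − 1209.05 − 181.29 − 914.52 = 178235.90

EXW price: CHF 178235.90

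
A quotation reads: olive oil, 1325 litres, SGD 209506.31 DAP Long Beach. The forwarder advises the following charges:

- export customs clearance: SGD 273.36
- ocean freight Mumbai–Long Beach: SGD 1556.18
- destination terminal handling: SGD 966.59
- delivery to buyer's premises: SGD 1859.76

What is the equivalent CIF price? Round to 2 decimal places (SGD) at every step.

Not relevant to the conversion: export clearance, freight — on the seller under both DAP and CIF; already in the DAP price and stays in the CIF price.
From DAP to CIF, the seller no longer bears: destination terminal, delivery.
CIF price = 209506.31 − 966.59 − 1859.76 = 206679.96

CIF price: SGD 206679.96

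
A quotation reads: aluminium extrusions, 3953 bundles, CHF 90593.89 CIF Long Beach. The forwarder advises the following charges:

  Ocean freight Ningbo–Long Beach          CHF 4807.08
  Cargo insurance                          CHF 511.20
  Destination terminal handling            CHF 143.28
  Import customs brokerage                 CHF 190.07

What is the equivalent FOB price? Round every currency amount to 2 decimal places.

Not relevant to the conversion: brokerage, destination terminal — on the buyer under both terms; not part of either seller's price.
From CIF to FOB, the seller no longer bears: freight, insurance.
FOB price = 90593.89 − 4807.08 − 511.20 = 85275.61

FOB price: CHF 85275.61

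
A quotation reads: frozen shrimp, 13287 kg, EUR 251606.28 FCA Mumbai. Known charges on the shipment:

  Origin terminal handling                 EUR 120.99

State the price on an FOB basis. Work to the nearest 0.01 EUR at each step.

From FCA to FOB, the seller additionally bears: origin terminal.
FOB price = 251606.28 + 120.99 = 251727.27

FOB price: EUR 251727.27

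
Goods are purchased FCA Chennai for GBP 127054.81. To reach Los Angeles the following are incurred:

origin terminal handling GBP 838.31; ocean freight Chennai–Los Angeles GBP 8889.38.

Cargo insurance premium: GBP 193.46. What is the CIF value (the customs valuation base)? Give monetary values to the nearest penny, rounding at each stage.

CIF = FCA price + pre-shipment costs + freight + insurance
CIF = 127054.81 + 838.31 + 8889.38 + 193.46 = 136975.96

CIF value: GBP 136975.96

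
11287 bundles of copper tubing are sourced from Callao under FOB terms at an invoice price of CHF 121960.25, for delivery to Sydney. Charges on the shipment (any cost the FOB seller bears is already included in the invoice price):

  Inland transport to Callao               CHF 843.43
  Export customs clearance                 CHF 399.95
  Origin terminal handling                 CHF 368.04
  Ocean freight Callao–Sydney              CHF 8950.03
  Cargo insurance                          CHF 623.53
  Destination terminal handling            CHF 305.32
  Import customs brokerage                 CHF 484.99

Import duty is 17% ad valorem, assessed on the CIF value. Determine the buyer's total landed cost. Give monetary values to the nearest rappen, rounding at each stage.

Total landed cost: CHF 154684.87

FOB: the seller bears costs until goods are on board at the origin port; the buyer bears freight, insurance and all costs thereafter.
Already in the invoice (seller's account under FOB): inland to port, export clearance, origin terminal — exclude.
CIF value = FOB price + freight + insurance = 121960.25 + 8950.03 + 623.53 = 131533.81
Import duty = 131533.81 × 17% = 22360.75
Buyer bears: freight 8950.03 + insurance 623.53 + destination terminal 305.32 + brokerage 484.99 + duty 22360.75 = 32724.62
Landed cost = invoice 121960.25 + 32724.62 = 154684.87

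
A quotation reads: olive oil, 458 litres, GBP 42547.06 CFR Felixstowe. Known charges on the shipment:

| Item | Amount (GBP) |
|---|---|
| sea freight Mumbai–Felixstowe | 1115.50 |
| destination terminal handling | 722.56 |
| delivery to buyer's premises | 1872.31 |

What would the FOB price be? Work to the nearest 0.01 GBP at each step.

FOB price: GBP 41431.56

Not relevant to the conversion: delivery, destination terminal — on the buyer under both terms; not part of either seller's price.
From CFR to FOB, the seller no longer bears: freight.
FOB price = 42547.06 − 1115.50 = 41431.56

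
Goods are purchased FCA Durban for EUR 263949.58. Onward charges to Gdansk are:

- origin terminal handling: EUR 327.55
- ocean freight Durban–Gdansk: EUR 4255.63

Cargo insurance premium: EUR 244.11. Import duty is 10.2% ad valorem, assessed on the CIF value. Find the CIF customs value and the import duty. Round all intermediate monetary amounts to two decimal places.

CIF value: EUR 268776.87; import duty: EUR 27415.24

CIF = FCA price + pre-shipment costs + freight + insurance
CIF = 263949.58 + 327.55 + 4255.63 + 244.11 = 268776.87
Import duty = 268776.87 × 10.2% = 27415.24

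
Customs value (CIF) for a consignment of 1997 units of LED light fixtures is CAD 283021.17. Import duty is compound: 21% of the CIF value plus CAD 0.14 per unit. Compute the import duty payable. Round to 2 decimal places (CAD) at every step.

Import duty: CAD 59714.03

Ad valorem component: 283021.17 × 21% = 59434.45
Specific component: 1997 × 0.14 = 279.58
Import duty = 59434.45 + 279.58 = 59714.03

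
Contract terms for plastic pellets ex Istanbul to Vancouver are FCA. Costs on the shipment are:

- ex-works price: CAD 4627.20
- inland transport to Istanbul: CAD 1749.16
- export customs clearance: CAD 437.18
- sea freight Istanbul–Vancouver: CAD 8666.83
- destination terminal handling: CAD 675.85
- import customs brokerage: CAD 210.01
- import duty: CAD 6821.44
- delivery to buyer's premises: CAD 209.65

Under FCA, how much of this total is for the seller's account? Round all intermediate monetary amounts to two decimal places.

FCA: the seller delivers export-cleared goods to the carrier; the buyer bears costs from that point.
Seller's account: goods 4627.20 + inland to port 1749.16 + export clearance 437.18 = 6813.54
Buyer's account: freight 8666.83 + destination terminal 675.85 + brokerage 210.01 + duty 6821.44 + delivery 209.65 = 16583.78

Seller's account: CAD 6813.54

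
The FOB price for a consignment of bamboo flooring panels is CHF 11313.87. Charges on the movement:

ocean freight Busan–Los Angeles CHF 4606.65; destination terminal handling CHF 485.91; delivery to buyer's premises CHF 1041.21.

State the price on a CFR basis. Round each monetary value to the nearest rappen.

Not relevant to the conversion: destination terminal, delivery — on the buyer under both terms; not part of either seller's price.
From FOB to CFR, the seller additionally bears: freight.
CFR price = 11313.87 + 4606.65 = 15920.52

CFR price: CHF 15920.52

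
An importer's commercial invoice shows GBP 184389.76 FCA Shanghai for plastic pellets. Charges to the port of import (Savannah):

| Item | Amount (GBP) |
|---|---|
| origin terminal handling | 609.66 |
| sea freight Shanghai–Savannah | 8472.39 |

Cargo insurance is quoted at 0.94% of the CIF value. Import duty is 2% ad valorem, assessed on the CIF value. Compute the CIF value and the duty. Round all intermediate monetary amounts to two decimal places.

CIF value: GBP 195307.70; import duty: GBP 3906.15

Let C be the CIF value. C = FCA price + pre-shipment costs + freight + 0.94% × C
C − 0.94% × C = 184389.76 + 609.66 + 8472.39
0.9906 × C = 193471.81
C = 193471.81 / 0.9906 = 195307.70
Insurance premium = 0.94% × 195307.70 = 1835.89
Import duty = 195307.70 × 2% = 3906.15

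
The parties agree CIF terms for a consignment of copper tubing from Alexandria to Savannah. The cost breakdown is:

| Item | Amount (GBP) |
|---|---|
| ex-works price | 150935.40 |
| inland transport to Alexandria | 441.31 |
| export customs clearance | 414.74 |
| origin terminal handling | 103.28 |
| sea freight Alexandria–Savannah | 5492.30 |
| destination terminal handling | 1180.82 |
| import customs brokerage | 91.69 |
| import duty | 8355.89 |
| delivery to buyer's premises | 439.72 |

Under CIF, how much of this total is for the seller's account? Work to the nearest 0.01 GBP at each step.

CIF: the seller pays costs through ocean freight and marine insurance to the destination port.
Seller's account: goods 150935.40 + inland to port 441.31 + export clearance 414.74 + origin terminal 103.28 + freight 5492.30 = 157387.03
Buyer's account: destination terminal 1180.82 + brokerage 91.69 + duty 8355.89 + delivery 439.72 = 10068.12

Seller's account: GBP 157387.03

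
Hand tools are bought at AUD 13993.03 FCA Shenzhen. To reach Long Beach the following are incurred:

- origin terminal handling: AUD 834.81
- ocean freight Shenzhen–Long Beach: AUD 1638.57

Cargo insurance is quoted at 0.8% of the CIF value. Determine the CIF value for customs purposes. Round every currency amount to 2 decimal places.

Let C be the CIF value. C = FCA price + pre-shipment costs + freight + 0.8% × C
C − 0.8% × C = 13993.03 + 834.81 + 1638.57
0.992 × C = 16466.41
C = 16466.41 / 0.992 = 16599.20
Insurance premium = 0.8% × 16599.20 = 132.79

CIF value: AUD 16599.20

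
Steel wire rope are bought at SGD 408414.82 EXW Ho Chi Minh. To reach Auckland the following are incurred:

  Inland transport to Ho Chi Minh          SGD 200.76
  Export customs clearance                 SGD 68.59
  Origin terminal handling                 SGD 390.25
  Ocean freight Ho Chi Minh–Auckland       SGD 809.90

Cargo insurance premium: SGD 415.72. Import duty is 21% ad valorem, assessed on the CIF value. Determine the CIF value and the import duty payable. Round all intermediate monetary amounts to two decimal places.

CIF = EXW price + pre-shipment costs + freight + insurance
CIF = 408414.82 + 200.76 + 68.59 + 390.25 + 809.90 + 415.72 = 410300.04
Import duty = 410300.04 × 21% = 86163.01

CIF value: SGD 410300.04; import duty: SGD 86163.01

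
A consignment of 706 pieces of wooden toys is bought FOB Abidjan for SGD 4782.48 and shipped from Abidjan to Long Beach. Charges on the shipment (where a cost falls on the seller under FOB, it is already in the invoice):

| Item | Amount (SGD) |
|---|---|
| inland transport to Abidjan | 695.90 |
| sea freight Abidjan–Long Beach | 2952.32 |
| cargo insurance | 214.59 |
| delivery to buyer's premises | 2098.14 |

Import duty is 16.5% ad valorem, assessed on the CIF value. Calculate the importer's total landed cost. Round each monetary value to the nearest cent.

Total landed cost: SGD 11359.18

FOB: the seller bears costs until goods are on board at the origin port; the buyer bears freight, insurance and all costs thereafter.
Already in the invoice (seller's account under FOB): inland to port — exclude.
CIF value = FOB price + freight + insurance = 4782.48 + 2952.32 + 214.59 = 7949.39
Import duty = 7949.39 × 16.5% = 1311.65
Buyer bears: freight 2952.32 + insurance 214.59 + delivery 2098.14 + duty 1311.65 = 6576.70
Landed cost = invoice 4782.48 + 6576.70 = 11359.18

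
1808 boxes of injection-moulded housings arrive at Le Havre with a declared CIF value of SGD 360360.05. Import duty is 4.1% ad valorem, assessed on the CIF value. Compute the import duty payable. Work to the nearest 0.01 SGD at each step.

Import duty = 360360.05 × 4.1% = 14774.76

Import duty: SGD 14774.76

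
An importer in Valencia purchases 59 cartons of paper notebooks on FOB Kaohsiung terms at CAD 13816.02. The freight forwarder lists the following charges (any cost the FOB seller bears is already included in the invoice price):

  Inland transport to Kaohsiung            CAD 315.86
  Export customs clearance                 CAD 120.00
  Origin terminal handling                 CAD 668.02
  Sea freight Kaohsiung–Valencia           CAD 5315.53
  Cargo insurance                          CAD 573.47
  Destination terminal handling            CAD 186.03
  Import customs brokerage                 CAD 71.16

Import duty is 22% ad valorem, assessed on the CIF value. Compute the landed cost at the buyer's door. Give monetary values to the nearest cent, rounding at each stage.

Total landed cost: CAD 24297.31

FOB: the seller bears costs until goods are on board at the origin port; the buyer bears freight, insurance and all costs thereafter.
Already in the invoice (seller's account under FOB): inland to port, export clearance, origin terminal — exclude.
CIF value = FOB price + freight + insurance = 13816.02 + 5315.53 + 573.47 = 19705.02
Import duty = 19705.02 × 22% = 4335.10
Buyer bears: freight 5315.53 + insurance 573.47 + destination terminal 186.03 + brokerage 71.16 + duty 4335.10 = 10481.29
Landed cost = invoice 13816.02 + 10481.29 = 24297.31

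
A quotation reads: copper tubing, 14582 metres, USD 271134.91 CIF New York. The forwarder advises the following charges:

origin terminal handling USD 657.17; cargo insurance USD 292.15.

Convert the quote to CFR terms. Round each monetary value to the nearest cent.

Not relevant to the conversion: origin terminal — on the seller under both CIF and CFR; already in the CIF price and stays in the CFR price.
From CIF to CFR, the seller no longer bears: insurance.
CFR price = 271134.91 − 292.15 = 270842.76

CFR price: USD 270842.76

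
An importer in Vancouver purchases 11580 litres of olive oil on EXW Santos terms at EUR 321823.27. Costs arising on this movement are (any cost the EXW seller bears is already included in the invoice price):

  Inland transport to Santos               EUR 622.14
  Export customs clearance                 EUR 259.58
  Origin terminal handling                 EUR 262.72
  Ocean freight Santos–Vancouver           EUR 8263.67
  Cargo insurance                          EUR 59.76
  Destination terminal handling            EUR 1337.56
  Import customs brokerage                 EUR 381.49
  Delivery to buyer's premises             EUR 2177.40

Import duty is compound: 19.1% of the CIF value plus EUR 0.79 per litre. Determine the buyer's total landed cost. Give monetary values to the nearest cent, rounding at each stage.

Total landed cost: EUR 407612.40

EXW: the seller makes goods available at their premises; the buyer bears all onward costs.
CIF value = EXW price + inland to port + export clearance + origin terminal + freight + insurance = 321823.27 + 622.14 + 259.58 + 262.72 + 8263.67 + 59.76 = 331291.14
Ad valorem component: 331291.14 × 19.1% = 63276.61
Specific component: 11580 × 0.79 = 9148.20
Import duty = 63276.61 + 9148.20 = 72424.81
Buyer bears: inland to port 622.14 + export clearance 259.58 + origin terminal 262.72 + freight 8263.67 + insurance 59.76 + destination terminal 1337.56 + brokerage 381.49 + delivery 2177.40 + duty 72424.81 = 85789.13
Landed cost = invoice 321823.27 + 85789.13 = 407612.40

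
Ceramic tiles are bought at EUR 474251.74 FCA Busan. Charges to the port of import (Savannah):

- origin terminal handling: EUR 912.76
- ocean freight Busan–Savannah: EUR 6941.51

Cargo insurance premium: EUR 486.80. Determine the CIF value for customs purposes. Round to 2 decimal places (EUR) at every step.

CIF value: EUR 482592.81

CIF = FCA price + pre-shipment costs + freight + insurance
CIF = 474251.74 + 912.76 + 6941.51 + 486.80 = 482592.81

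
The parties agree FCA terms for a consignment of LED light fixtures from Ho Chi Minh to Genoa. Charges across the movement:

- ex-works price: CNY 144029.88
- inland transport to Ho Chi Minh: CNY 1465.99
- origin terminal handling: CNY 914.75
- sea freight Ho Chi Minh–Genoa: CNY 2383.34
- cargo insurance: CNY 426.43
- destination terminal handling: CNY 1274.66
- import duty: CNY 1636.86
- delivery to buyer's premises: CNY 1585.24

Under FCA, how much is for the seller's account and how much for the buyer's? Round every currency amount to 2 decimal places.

Seller: CNY 145495.87; buyer: CNY 8221.28

FCA: the seller delivers export-cleared goods to the carrier; the buyer bears costs from that point.
Seller's account: goods 144029.88 + inland to port 1465.99 = 145495.87
Buyer's account: origin terminal 914.75 + freight 2383.34 + insurance 426.43 + destination terminal 1274.66 + duty 1636.86 + delivery 1585.24 = 8221.28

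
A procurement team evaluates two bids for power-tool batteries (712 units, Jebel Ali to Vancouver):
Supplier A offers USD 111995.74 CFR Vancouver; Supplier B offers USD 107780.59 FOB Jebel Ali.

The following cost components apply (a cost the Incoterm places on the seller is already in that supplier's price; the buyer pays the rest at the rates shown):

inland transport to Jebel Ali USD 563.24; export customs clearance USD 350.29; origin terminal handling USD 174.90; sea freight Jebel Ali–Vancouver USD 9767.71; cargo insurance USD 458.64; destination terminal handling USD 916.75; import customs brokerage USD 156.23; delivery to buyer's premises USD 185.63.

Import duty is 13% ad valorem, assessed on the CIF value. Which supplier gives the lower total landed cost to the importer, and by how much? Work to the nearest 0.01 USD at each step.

Supplier A (CFR):
CIF value = CFR price + insurance = 111995.74 + 458.64 = 112454.38
Import duty = 112454.38 × 13% = 14619.07
Buyer bears (A): 458.64 + 916.75 + 156.23 + 185.63 = 1717.25
Landed cost (A) = invoice 111995.74 + 1717.25 + duty 14619.07 = 128332.06
Supplier B (FOB):
CIF value = FOB price + freight + insurance = 107780.59 + 9767.71 + 458.64 = 118006.94
Import duty = 118006.94 × 13% = 15340.90
Buyer bears (B): 9767.71 + 458.64 + 916.75 + 156.23 + 185.63 = 11484.96
Landed cost (B) = invoice 107780.59 + 11484.96 + duty 15340.90 = 134606.45
Difference = |128332.06 − 134606.45| = 6274.39

Supplier A is cheaper by USD 6274.39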